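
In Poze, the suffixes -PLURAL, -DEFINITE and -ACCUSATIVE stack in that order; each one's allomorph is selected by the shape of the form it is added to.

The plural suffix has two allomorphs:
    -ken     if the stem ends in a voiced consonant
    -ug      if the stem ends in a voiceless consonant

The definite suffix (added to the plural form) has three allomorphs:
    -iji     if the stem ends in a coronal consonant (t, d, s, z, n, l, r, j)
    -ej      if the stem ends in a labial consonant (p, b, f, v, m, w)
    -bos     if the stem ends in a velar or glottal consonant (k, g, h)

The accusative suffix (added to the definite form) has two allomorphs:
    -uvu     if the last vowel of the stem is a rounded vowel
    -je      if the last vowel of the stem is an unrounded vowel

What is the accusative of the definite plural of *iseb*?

*iseb*: final consonant = /b/, voiced → -ken → *isebken*.
The plural form *isebken* — final consonant /n/ (coronal) → -iji → *isebkeniji*.
The last vowel of the definite form *isebkeniji* is /i/, which is an unrounded vowel, so the accusative suffix is -je, giving *isebkenijije*.

isebkenijije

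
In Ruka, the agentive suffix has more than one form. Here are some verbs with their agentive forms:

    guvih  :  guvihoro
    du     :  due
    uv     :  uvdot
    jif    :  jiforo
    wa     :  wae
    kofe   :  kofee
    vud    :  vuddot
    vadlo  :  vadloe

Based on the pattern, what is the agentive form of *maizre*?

Looking at the final sound of each stem: -oro when the stem ends in a voiceless consonant (*guvih*, *jif*); -dot when the stem ends in a voiced consonant (*uv*, *vud*); -e when the stem ends in a vowel (*du*, *wa*, *kofe*, *vadlo*).
The final sound of *maizre* is /e/, which is a vowel, so the suffix is -e, giving *maizree*.

maizree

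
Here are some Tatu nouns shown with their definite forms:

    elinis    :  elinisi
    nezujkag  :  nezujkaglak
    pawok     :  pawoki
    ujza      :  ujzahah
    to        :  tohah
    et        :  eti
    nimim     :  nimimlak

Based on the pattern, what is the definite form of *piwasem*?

The pattern is voicing of the final sound: -i when the stem ends in a voiceless consonant (*elinis*, *pawok*, *et*); -lak when the stem ends in a voiced consonant (*nezujkag*, *nimim*); -hah when the stem ends in a vowel (*ujza*, *to*).
*piwasem* — final sound /m/ (a voiced consonant) → -lak → *piwasemlak*.

piwasemlak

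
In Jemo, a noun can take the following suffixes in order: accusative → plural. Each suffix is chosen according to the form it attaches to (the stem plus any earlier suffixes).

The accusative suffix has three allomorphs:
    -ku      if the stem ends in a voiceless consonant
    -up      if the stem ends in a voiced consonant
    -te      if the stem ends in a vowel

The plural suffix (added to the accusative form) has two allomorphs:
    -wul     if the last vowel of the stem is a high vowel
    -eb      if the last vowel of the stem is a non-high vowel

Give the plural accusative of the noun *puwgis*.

*puwgis* — final sound /s/ (a voiceless consonant) → -ku → *puwgisku*.
Since the last vowel of the accusative form *puwgisku* is /u/ (a high vowel), it takes -wul, giving *puwgiskuwul*.

puwgiskuwul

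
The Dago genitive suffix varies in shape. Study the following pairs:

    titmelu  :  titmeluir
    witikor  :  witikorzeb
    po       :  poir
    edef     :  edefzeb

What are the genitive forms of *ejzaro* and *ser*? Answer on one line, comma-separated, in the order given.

The alternation tracks the final sound of the stem — -zeb when the stem ends in a consonant (*witikor*, *edef*); -ir when the stem ends in a vowel (*titmelu*, *po*).
*ejzaro*: final sound = /o/, a vowel → -ir → *ejzaroir*.
The final sound of *ser* is /r/, which is a consonant, so the suffix is -zeb, giving *serzeb*.

ejzaroir, serzeb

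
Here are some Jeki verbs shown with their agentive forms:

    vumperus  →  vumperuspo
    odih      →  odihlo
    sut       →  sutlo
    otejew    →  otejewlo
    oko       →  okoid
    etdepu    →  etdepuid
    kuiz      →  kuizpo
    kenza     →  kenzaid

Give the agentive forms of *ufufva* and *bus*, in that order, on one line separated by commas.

The suffix is conditioned by the final sound: -po when the stem ends in a sibilant (*vumperus*, *kuiz*); -lo when the stem ends in a non-sibilant consonant (*odih*, *sut*, *otejew*); -id when the stem ends in a vowel (*oko*, *etdepu*, *kenza*).
Since the final sound of *ufufva* is /a/ (a vowel), it takes -id, giving *ufufvaid*.
Since the final sound of *bus* is /s/ (a sibilant), it takes -po, giving *buspo*.

ufufvaid, buspo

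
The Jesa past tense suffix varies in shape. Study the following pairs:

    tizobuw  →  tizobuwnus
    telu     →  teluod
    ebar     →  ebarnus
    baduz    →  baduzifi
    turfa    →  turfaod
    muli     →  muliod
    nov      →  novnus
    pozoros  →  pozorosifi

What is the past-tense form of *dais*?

daisifi

Looking at the final sound of each stem: -ifi when the stem ends in a sibilant (*baduz*, *pozoros*); -nus when the stem ends in a non-sibilant consonant (*tizobuw*, *ebar*, *nov*); -od when the stem ends in a vowel (*telu*, *turfa*, *muli*).
The final sound of *dais* is /s/, which is a sibilant, so the suffix is -ifi, giving *daisifi*.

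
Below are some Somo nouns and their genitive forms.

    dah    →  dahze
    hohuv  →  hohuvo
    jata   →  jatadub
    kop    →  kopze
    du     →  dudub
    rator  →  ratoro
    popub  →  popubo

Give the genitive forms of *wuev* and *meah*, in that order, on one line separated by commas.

wuevo, meahze

The pattern is voicing of the final sound: -ze when the stem ends in a voiceless consonant (*dah*, *kop*); -o when the stem ends in a voiced consonant (*hohuv*, *rator*, *popub*); -dub when the stem ends in a vowel (*jata*, *du*).
*wuev* — final sound /v/ (a voiced consonant) → -o → *wuevo*.
The final sound of *meah* is /h/, which is a voiceless consonant, so the suffix is -ze, giving *meahze*.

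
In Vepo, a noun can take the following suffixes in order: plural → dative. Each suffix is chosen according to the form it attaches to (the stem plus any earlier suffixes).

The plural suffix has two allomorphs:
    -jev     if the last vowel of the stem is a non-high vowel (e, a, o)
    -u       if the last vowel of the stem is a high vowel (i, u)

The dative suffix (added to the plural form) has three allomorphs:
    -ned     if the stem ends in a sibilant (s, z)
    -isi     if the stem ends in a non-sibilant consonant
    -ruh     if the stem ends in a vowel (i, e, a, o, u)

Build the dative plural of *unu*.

unuuruh

The last vowel of *unu* is /u/, which is a high vowel, so the plural suffix is -u, giving *unuu*.
The plural form *unuu* — final sound /u/ (a vowel) → -ruh → *unuuruh*.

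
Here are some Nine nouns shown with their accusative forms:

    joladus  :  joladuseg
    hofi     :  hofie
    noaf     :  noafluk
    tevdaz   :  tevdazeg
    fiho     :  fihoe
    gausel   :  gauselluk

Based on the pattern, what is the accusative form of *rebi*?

rebie

Looking at the final sound of each stem: -eg when the stem ends in a sibilant (*joladus*, *tevdaz*); -luk when the stem ends in a non-sibilant consonant (*noaf*, *gausel*); -e when the stem ends in a vowel (*hofi*, *fiho*).
*rebi*: final sound = /i/, a vowel → -e → *rebie*.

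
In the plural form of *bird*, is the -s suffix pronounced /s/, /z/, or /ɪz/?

The stem *bird* ends in a voiced non-sibilant sound.
The plural suffix surfaces as /ɪz/ after sibilants, /s/ after other voiceless consonants, and /z/ after other voiced sounds.
So the plural -s on *bird* is pronounced /z/.

/z/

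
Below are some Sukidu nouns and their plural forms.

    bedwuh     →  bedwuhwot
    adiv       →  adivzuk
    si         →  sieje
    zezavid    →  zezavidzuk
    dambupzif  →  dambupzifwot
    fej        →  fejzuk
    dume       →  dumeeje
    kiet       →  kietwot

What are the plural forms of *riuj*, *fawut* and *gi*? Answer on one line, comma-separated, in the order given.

The pattern is voicing of the final sound: -wot when the stem ends in a voiceless consonant (*bedwuh*, *dambupzif*, *kiet*); -zuk when the stem ends in a voiced consonant (*adiv*, *zezavid*, *fej*); -eje when the stem ends in a vowel (*si*, *dume*).
Since the final sound of *riuj* is /j/ (a voiced consonant), it takes -zuk, giving *riujzuk*.
*fawut*: final sound = /t/, a voiceless consonant → -wot → *fawutwot*.
*gi* — final sound /i/ (a vowel) → -eje → *gieje*.

riujzuk, fawutwot, gieje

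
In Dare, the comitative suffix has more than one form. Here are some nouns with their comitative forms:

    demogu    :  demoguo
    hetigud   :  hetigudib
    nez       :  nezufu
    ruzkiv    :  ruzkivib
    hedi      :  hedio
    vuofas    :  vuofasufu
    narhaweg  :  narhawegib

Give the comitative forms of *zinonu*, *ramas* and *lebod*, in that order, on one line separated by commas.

zinonuo, ramasufu, lebodib

The suffix is conditioned by the final sound: -ufu when the stem ends in a sibilant (*nez*, *vuofas*); -ib when the stem ends in a non-sibilant consonant (*hetigud*, *ruzkiv*, *narhaweg*); -o when the stem ends in a vowel (*demogu*, *hedi*).
*zinonu*: final sound = /u/, a vowel → -o → *zinonuo*.
Since the final sound of *ramas* is /s/ (a sibilant), it takes -ufu, giving *ramasufu*.
The final sound of *lebod* is /d/, which is a non-sibilant consonant, so the suffix is -ib, giving *lebodib*.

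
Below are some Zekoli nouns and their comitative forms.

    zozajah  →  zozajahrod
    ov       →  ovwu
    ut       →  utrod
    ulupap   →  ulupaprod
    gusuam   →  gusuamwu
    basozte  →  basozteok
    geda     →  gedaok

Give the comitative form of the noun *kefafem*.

The pattern is voicing of the final sound: -rod when the stem ends in a voiceless consonant (*zozajah*, *ut*, *ulupap*); -wu when the stem ends in a voiced consonant (*ov*, *gusuam*); -ok when the stem ends in a vowel (*basozte*, *geda*).
*kefafem* — final sound /m/ (a voiced consonant) → -wu → *kefafemwu*.

kefafemwu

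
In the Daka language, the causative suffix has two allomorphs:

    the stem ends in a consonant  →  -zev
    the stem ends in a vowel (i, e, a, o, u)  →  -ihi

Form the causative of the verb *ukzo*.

ukzoihi

*ukzo*: final sound = /o/, a vowel → -ihi → *ukzoihi*.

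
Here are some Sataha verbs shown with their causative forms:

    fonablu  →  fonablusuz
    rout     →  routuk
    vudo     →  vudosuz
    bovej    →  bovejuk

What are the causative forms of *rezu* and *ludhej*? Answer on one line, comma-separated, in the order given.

rezusuz, ludhejuk

The alternation tracks the final sound of the stem — -uk when the stem ends in a consonant (*rout*, *bovej*); -suz when the stem ends in a vowel (*fonablu*, *vudo*).
*rezu* — final sound /u/ (a vowel) → -suz → *rezusuz*.
*ludhej* — final sound /j/ (a consonant) → -uk → *ludhejuk*.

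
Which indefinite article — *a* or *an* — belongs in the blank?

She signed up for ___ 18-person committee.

an

The indefinite article is chosen by the initial *sound* of the following word, not its spelling.
The number *18* is spoken "eighteen", beginning with /ˌeɪˈtiːn/ — a vowel sound.
So the article is *an*: She signed up for an 18-person committee.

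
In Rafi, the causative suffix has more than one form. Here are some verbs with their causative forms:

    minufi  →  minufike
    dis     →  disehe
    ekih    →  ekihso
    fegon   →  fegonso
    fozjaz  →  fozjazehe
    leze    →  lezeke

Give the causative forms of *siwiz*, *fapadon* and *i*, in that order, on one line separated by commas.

The pattern is sibilance of the final sound: -ehe when the stem ends in a sibilant (*dis*, *fozjaz*); -so when the stem ends in a non-sibilant consonant (*ekih*, *fegon*); -ke when the stem ends in a vowel (*minufi*, *leze*).
*siwiz*: final sound = /z/, a sibilant → -ehe → *siwizehe*.
*fapadon* — final sound /n/ (a non-sibilant consonant) → -so → *fapadonso*.
*i* — final sound /i/ (a vowel) → -ke → *ike*.

siwizehe, fapadonso, ike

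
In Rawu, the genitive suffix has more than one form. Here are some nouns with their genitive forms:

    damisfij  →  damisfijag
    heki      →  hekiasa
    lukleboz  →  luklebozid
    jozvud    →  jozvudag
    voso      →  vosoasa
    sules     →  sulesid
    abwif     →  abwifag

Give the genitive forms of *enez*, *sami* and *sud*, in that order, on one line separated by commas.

enezid, samiasa, sudag

The suffix is conditioned by the final sound: -id when the stem ends in a sibilant (*lukleboz*, *sules*); -ag when the stem ends in a non-sibilant consonant (*damisfij*, *jozvud*, *abwif*); -asa when the stem ends in a vowel (*heki*, *voso*).
The final sound of *enez* is /z/, which is a sibilant, so the suffix is -id, giving *enezid*.
The final sound of *sami* is /i/, which is a vowel, so the suffix is -asa, giving *samiasa*.
The final sound of *sud* is /d/, which is a non-sibilant consonant, so the suffix is -ag, giving *sudag*.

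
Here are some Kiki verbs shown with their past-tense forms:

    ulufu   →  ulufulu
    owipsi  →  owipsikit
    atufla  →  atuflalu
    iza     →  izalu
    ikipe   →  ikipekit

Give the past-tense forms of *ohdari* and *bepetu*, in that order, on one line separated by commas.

ohdarikit, bepetulu

The alternation tracks the last vowel of the stem — -kit when the last vowel of the stem is a front vowel (*owipsi*, *ikipe*); -lu when the last vowel of the stem is a back vowel (*ulufu*, *atufla*, *iza*).
*ohdari*: last vowel = /i/, a front vowel → -kit → *ohdarikit*.
*bepetu* — last vowel /u/ (a back vowel) → -lu → *bepetulu*.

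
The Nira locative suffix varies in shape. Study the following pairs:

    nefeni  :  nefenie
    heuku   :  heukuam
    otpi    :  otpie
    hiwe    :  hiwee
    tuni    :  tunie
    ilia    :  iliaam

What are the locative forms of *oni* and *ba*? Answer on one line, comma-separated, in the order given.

The suffix is conditioned by the last vowel: -e when the last vowel of the stem is a front vowel (*nefeni*, *otpi*, *hiwe*, *tuni*); -am when the last vowel of the stem is a back vowel (*heuku*, *ilia*).
Since the last vowel of *oni* is /i/ (a front vowel), it takes -e, giving *onie*.
The last vowel of *ba* is /a/, which is a back vowel, so the suffix is -am, giving *baam*.

onie, baam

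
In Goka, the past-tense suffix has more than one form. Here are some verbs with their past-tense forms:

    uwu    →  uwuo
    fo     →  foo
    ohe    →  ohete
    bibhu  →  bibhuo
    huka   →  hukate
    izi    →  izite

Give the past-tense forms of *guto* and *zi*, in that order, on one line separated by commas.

gutoo, zite

Looking at the last vowel of each stem: -o when the last vowel of the stem is a rounded vowel (*uwu*, *fo*, *bibhu*); -te when the last vowel of the stem is an unrounded vowel (*ohe*, *huka*, *izi*).
The last vowel of *guto* is /o/, which is a rounded vowel, so the suffix is -o, giving *gutoo*.
Since the last vowel of *zi* is /i/ (an unrounded vowel), it takes -te, giving *zite*.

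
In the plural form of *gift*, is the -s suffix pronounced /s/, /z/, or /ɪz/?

The stem *gift* ends in a voiceless non-sibilant consonant.
The plural suffix surfaces as /ɪz/ after sibilants, /s/ after other voiceless consonants, and /z/ after other voiced sounds.
So the plural -s on *gift* is pronounced /s/.

/s/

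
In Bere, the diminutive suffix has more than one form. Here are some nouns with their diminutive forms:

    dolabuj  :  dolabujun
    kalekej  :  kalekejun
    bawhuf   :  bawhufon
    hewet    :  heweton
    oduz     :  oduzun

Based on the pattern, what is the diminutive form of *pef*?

The suffix is conditioned by the final consonant: -on when the stem ends in a voiceless consonant (*bawhuf*, *hewet*); -un when the stem ends in a voiced consonant (*dolabuj*, *kalekej*, *oduz*).
*pef* — final consonant /f/ (voiceless) → -on → *pefon*.

pefon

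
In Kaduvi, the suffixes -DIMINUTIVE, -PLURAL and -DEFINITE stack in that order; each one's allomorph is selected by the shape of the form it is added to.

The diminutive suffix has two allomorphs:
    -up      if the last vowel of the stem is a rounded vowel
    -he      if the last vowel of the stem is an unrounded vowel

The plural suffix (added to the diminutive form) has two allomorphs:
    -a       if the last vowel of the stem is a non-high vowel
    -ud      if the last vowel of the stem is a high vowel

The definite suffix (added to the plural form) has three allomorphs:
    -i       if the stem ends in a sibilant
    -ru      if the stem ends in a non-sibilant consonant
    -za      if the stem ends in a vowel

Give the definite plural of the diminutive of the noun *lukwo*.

lukwoupudru

The last vowel of *lukwo* is /o/, which is a rounded vowel, so the diminutive suffix is -up, giving *lukwoup*.
The last vowel of the diminutive form *lukwoup* is /u/, which is a high vowel, so the plural suffix is -ud, giving *lukwoupud*.
The plural form *lukwoupud* — final sound /d/ (a non-sibilant consonant) → -ru → *lukwoupudru*.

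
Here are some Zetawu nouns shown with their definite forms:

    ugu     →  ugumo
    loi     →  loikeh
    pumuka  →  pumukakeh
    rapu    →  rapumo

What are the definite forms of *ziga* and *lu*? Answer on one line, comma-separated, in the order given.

zigakeh, lumo

The suffix is conditioned by the last vowel: -mo when the last vowel of the stem is a rounded vowel (*ugu*, *rapu*); -keh when the last vowel of the stem is an unrounded vowel (*loi*, *pumuka*).
*ziga*: last vowel = /a/, an unrounded vowel → -keh → *zigakeh*.
Since the last vowel of *lu* is /u/ (a rounded vowel), it takes -mo, giving *lumo*.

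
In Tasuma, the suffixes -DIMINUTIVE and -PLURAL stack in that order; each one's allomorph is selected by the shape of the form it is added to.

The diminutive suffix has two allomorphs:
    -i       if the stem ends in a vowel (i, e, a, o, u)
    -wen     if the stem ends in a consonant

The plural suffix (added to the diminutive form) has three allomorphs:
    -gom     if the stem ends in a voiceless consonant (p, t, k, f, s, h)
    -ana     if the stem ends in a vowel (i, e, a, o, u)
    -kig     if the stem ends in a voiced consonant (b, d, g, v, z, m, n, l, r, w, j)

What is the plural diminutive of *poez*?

*poez*: final sound = /z/, a consonant → -wen → *poezwen*.
The final sound of the diminutive form *poezwen* is /n/, which is a voiced consonant, so the plural suffix is -kig, giving *poezwenkig*.

poezwenkig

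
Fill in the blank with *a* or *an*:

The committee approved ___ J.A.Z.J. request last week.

a

The indefinite article is chosen by the initial *sound* of the following word, not its spelling.
The initialism *J.A.Z.J.* is read letter by letter; the first letter, J, is pronounced /dʒeɪ/, which begins with a consonant sound.
So the article is *a*: The committee approved a J.A.Z.J. request last week.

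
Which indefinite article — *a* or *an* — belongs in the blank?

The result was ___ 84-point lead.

an

The indefinite article is chosen by the initial *sound* of the following word, not its spelling.
The number *84* is spoken "eighty-…", beginning with /ˈeɪti/ — a vowel sound.
So the article is *an*: The result was an 84-point lead.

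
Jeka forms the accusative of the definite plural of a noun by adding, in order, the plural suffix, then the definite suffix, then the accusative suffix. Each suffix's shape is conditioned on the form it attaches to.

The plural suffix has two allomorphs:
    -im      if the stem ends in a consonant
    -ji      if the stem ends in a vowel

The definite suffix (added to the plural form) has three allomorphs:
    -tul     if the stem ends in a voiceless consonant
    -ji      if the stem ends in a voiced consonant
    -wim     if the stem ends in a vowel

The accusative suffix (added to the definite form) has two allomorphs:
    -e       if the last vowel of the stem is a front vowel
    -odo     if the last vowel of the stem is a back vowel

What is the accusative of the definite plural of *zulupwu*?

*zulupwu*: final sound = /u/, a vowel → -ji → *zulupwuji*.
Since the final sound of the plural form *zulupwuji* is /i/ (a vowel), it takes -wim, giving *zulupwujiwim*.
The last vowel of the definite form *zulupwujiwim* is /i/, which is a front vowel, so the accusative suffix is -e, giving *zulupwujiwime*.

zulupwujiwime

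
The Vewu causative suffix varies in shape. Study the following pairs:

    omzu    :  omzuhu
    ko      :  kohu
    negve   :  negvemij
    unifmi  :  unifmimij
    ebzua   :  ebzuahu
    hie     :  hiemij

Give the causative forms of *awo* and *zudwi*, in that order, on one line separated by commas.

The pattern is front/back vowel harmony: -mij when the last vowel of the stem is a front vowel (*negve*, *unifmi*, *hie*); -hu when the last vowel of the stem is a back vowel (*omzu*, *ko*, *ebzua*).
*awo*: last vowel = /o/, a back vowel → -hu → *awohu*.
Since the last vowel of *zudwi* is /i/ (a front vowel), it takes -mij, giving *zudwimij*.

awohu, zudwimij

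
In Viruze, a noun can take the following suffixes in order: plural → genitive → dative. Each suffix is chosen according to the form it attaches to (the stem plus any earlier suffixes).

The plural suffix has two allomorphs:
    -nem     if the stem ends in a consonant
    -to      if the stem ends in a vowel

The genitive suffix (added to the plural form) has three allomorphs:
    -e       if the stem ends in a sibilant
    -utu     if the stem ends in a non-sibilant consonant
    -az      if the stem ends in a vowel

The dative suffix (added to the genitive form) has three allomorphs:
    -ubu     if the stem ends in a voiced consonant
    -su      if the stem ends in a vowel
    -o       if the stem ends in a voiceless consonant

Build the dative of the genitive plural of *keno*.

kenotoazubu

Since the final sound of *keno* is /o/ (a vowel), it takes -to, giving *kenoto*.
The final sound of the plural form *kenoto* is /o/, which is a vowel, so the genitive suffix is -az, giving *kenotoaz*.
The genitive form *kenotoaz* — final sound /z/ (a voiced consonant) → -ubu → *kenotoazubu*.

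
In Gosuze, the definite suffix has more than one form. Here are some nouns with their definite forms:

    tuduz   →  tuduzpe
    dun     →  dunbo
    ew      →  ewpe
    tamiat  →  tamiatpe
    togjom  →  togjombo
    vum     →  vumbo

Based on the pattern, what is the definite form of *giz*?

gizpe

The pattern is nasality of the final consonant: -bo when the stem ends in a nasal (*dun*, *togjom*, *vum*); -pe when the stem ends in a non-nasal consonant (*tuduz*, *ew*, *tamiat*).
*giz* — final consonant /z/ (non-nasal) → -pe → *gizpe*.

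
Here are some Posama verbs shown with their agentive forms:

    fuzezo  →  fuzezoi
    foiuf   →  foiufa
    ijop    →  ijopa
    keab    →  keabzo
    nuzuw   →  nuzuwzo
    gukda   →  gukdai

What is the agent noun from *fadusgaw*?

The suffix is conditioned by the final sound: -a when the stem ends in a voiceless consonant (*foiuf*, *ijop*); -zo when the stem ends in a voiced consonant (*keab*, *nuzuw*); -i when the stem ends in a vowel (*fuzezo*, *gukda*).
*fadusgaw* — final sound /w/ (a voiced consonant) → -zo → *fadusgawzo*.

fadusgawzo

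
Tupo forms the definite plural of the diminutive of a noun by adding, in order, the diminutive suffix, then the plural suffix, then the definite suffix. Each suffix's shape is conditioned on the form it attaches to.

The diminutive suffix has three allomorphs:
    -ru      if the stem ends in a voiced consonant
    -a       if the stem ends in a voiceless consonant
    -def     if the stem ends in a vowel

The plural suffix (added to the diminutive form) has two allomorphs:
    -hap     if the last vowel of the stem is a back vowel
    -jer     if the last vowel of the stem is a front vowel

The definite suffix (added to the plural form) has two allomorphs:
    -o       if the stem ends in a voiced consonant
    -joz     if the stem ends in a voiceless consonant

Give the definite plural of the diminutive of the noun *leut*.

leutahapjoz

*leut* — final sound /t/ (a voiceless consonant) → -a → *leuta*.
The diminutive form *leuta* — last vowel /a/ (a back vowel) → -hap → *leutahap*.
The plural form *leutahap*: final consonant = /p/, voiceless → -joz → *leutahapjoz*.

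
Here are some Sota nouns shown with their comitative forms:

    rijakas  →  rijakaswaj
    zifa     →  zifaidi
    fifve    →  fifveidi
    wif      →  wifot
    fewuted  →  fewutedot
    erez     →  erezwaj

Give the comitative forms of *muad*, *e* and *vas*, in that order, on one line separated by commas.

The alternation tracks the final sound of the stem — -waj when the stem ends in a sibilant (*rijakas*, *erez*); -ot when the stem ends in a non-sibilant consonant (*wif*, *fewuted*); -idi when the stem ends in a vowel (*zifa*, *fifve*).
Since the final sound of *muad* is /d/ (a non-sibilant consonant), it takes -ot, giving *muadot*.
*e* — final sound /e/ (a vowel) → -idi → *eidi*.
Since the final sound of *vas* is /s/ (a sibilant), it takes -waj, giving *vaswaj*.

muadot, eidi, vaswaj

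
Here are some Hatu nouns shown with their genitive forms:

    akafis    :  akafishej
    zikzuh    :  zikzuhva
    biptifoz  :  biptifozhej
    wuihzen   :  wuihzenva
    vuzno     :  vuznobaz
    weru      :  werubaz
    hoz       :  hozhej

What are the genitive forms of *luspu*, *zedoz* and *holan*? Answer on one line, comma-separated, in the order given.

Looking at the final sound of each stem: -hej when the stem ends in a sibilant (*akafis*, *biptifoz*, *hoz*); -va when the stem ends in a non-sibilant consonant (*zikzuh*, *wuihzen*); -baz when the stem ends in a vowel (*vuzno*, *weru*).
*luspu*: final sound = /u/, a vowel → -baz → *luspubaz*.
The final sound of *zedoz* is /z/, which is a sibilant, so the suffix is -hej, giving *zedozhej*.
*holan*: final sound = /n/, a non-sibilant consonant → -va → *holanva*.

luspubaz, zedozhej, holanva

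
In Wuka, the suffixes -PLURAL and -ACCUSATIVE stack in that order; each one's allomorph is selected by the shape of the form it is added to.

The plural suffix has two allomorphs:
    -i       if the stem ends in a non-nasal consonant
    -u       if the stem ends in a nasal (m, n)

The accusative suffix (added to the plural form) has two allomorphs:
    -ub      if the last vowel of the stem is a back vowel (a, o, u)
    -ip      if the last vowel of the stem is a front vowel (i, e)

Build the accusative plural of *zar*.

zariip

Since the final consonant of *zar* is /r/ (non-nasal), it takes -i, giving *zari*.
The plural form *zari*: last vowel = /i/, a front vowel → -ip → *zariip*.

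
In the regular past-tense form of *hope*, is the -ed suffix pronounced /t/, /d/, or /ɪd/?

The stem *hope* ends in a voiceless consonant other than /t/.
The -ed suffix is realized as /ɪd/ after /t, d/; as /t/ after other voiceless consonants; and as /d/ after other voiced sounds.
So -ed on *hope* is pronounced /t/.

/t/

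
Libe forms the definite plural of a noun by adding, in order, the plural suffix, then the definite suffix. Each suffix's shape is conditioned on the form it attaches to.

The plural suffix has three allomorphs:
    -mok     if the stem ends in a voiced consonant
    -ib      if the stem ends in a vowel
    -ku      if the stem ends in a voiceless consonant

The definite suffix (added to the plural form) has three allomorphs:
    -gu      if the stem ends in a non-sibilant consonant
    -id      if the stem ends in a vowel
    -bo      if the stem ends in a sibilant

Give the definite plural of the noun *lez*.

lezmokgu

*lez*: final sound = /z/, a voiced consonant → -mok → *lezmok*.
The plural form *lezmok*: final sound = /k/, a non-sibilant consonant → -gu → *lezmokgu*.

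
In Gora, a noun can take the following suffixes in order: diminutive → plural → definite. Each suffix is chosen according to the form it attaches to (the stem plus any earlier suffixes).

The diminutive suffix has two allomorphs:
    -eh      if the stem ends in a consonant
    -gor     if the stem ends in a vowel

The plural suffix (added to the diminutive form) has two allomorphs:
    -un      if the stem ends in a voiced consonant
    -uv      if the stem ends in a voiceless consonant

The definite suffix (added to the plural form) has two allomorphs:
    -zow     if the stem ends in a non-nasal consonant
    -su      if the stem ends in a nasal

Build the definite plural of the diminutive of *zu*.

*zu*: final sound = /u/, a vowel → -gor → *zugor*.
The final consonant of the diminutive form *zugor* is /r/, which is voiced, so the plural suffix is -un, giving *zugorun*.
The plural form *zugorun* — final consonant /n/ (a nasal) → -su → *zugorunsu*.

zugorunsu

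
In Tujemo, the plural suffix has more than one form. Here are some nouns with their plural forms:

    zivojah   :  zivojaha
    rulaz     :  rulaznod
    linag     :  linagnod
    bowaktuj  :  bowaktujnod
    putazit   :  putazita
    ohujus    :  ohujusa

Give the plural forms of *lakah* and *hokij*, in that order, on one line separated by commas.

Looking at the final consonant of each stem: -a when the stem ends in a voiceless consonant (*zivojah*, *putazit*, *ohujus*); -nod when the stem ends in a voiced consonant (*rulaz*, *linag*, *bowaktuj*).
The final consonant of *lakah* is /h/, which is voiceless, so the suffix is -a, giving *lakaha*.
The final consonant of *hokij* is /j/, which is voiced, so the suffix is -nod, giving *hokijnod*.

lakaha, hokijnod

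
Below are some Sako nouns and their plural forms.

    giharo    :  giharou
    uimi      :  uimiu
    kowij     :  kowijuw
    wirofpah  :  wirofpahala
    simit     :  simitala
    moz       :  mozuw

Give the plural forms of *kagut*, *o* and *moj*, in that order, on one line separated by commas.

The pattern is voicing of the final sound: -ala when the stem ends in a voiceless consonant (*wirofpah*, *simit*); -uw when the stem ends in a voiced consonant (*kowij*, *moz*); -u when the stem ends in a vowel (*giharo*, *uimi*).
Since the final sound of *kagut* is /t/ (a voiceless consonant), it takes -ala, giving *kagutala*.
*o*: final sound = /o/, a vowel → -u → *ou*.
The final sound of *moj* is /j/, which is a voiced consonant, so the suffix is -uw, giving *mojuw*.

kagutala, ou, mojuw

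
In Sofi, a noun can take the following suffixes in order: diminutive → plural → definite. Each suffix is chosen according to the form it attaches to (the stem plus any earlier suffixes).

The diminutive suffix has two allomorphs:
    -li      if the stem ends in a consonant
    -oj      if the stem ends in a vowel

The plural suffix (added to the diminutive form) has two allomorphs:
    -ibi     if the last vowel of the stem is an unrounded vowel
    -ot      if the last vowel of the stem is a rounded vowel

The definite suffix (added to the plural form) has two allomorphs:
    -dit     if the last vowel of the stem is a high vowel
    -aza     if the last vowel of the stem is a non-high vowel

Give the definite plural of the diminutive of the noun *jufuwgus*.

*jufuwgus* — final sound /s/ (a consonant) → -li → *jufuwgusli*.
The diminutive form *jufuwgusli*: last vowel = /i/, an unrounded vowel → -ibi → *jufuwgusliibi*.
The plural form *jufuwgusliibi* — last vowel /i/ (a high vowel) → -dit → *jufuwgusliibidit*.

jufuwgusliibidit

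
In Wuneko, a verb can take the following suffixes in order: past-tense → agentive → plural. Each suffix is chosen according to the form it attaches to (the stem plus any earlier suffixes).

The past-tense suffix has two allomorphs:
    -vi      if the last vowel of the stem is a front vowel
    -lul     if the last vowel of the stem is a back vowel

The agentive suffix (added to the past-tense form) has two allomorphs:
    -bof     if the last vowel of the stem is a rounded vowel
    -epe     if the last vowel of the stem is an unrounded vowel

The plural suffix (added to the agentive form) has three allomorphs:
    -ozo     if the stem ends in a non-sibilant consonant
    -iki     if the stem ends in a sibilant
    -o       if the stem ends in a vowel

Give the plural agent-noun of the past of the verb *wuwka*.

*wuwka*: last vowel = /a/, a back vowel → -lul → *wuwkalul*.
The last vowel of the past-tense form *wuwkalul* is /u/, which is a rounded vowel, so the agentive suffix is -bof, giving *wuwkalulbof*.
The final sound of the agentive form *wuwkalulbof* is /f/, which is a non-sibilant consonant, so the plural suffix is -ozo, giving *wuwkalulbofozo*.

wuwkalulbofozo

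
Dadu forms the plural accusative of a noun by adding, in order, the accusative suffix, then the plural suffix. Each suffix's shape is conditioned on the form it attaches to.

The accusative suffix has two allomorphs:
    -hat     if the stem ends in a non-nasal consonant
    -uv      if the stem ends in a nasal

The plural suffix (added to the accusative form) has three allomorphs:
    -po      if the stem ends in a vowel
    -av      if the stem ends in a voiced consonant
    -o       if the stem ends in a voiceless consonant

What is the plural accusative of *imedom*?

imedomuvav

*imedom* — final consonant /m/ (a nasal) → -uv → *imedomuv*.
The final sound of the accusative form *imedomuv* is /v/, which is a voiced consonant, so the plural suffix is -av, giving *imedomuvav*.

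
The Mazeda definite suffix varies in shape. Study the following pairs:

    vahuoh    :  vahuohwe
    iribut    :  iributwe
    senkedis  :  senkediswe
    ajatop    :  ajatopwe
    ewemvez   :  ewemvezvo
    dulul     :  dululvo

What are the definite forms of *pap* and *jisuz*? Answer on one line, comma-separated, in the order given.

Looking at the final consonant of each stem: -we when the stem ends in a voiceless consonant (*vahuoh*, *iribut*, *senkedis*, *ajatop*); -vo when the stem ends in a voiced consonant (*ewemvez*, *dulul*).
Since the final consonant of *pap* is /p/ (voiceless), it takes -we, giving *papwe*.
Since the final consonant of *jisuz* is /z/ (voiced), it takes -vo, giving *jisuzvo*.

papwe, jisuzvo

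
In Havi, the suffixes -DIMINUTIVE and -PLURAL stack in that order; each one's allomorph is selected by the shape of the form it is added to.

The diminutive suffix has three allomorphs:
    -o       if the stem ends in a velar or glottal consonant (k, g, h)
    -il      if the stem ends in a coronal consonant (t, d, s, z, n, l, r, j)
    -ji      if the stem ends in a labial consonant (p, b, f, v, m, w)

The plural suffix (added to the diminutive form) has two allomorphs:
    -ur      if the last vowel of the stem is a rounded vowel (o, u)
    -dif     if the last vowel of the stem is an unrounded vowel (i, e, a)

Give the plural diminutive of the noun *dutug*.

The final consonant of *dutug* is /g/, which is velar/glottal, so the diminutive suffix is -o, giving *dutugo*.
The diminutive form *dutugo*: last vowel = /o/, a rounded vowel → -ur → *dutugour*.

dutugour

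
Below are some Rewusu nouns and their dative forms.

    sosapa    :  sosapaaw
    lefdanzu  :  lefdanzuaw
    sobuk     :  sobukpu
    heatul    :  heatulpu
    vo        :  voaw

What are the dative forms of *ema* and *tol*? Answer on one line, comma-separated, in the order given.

The alternation tracks the final sound of the stem — -pu when the stem ends in a consonant (*sobuk*, *heatul*); -aw when the stem ends in a vowel (*sosapa*, *lefdanzu*, *vo*).
*ema*: final sound = /a/, a vowel → -aw → *emaaw*.
Since the final sound of *tol* is /l/ (a consonant), it takes -pu, giving *tolpu*.

emaaw, tolpu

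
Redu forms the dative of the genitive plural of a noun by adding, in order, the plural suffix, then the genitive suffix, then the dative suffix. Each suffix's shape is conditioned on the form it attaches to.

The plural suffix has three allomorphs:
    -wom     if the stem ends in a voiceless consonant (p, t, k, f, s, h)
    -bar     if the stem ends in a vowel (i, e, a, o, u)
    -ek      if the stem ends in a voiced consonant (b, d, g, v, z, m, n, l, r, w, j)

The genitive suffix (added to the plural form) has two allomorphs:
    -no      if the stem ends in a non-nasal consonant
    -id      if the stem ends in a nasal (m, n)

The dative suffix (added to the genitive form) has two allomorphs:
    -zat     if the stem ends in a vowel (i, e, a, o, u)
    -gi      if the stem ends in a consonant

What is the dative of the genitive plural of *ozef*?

*ozef* — final sound /f/ (a voiceless consonant) → -wom → *ozefwom*.
Since the final consonant of the plural form *ozefwom* is /m/ (a nasal), it takes -id, giving *ozefwomid*.
The genitive form *ozefwomid*: final sound = /d/, a consonant → -gi → *ozefwomidgi*.

ozefwomidgi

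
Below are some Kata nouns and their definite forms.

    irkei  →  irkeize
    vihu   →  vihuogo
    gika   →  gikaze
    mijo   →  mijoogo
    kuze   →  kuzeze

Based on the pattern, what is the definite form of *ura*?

uraze

The pattern is rounding harmony: -ogo when the last vowel of the stem is a rounded vowel (*vihu*, *mijo*); -ze when the last vowel of the stem is an unrounded vowel (*irkei*, *gika*, *kuze*).
Since the last vowel of *ura* is /a/ (an unrounded vowel), it takes -ze, giving *uraze*.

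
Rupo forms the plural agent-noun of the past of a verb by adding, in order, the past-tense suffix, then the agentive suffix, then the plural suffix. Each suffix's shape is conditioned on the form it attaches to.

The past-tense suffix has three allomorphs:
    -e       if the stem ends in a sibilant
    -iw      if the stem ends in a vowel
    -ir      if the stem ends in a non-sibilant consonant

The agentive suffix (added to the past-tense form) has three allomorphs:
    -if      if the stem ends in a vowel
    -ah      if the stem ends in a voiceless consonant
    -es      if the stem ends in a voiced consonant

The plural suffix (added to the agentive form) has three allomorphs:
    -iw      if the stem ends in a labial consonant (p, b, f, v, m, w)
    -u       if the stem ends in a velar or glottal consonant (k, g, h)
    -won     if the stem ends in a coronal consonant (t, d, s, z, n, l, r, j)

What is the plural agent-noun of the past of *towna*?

townaiweswon

The final sound of *towna* is /a/, which is a vowel, so the past-tense suffix is -iw, giving *townaiw*.
The past-tense form *townaiw*: final sound = /w/, a voiced consonant → -es → *townaiwes*.
The agentive form *townaiwes*: final consonant = /s/, coronal → -won → *townaiweswon*.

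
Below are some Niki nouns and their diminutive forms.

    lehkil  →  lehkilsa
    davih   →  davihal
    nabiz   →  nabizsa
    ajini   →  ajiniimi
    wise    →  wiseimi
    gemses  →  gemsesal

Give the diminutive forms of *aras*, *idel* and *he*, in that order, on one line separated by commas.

The pattern is voicing of the final sound: -al when the stem ends in a voiceless consonant (*davih*, *gemses*); -sa when the stem ends in a voiced consonant (*lehkil*, *nabiz*); -imi when the stem ends in a vowel (*ajini*, *wise*).
The final sound of *aras* is /s/, which is a voiceless consonant, so the suffix is -al, giving *arasal*.
The final sound of *idel* is /l/, which is a voiced consonant, so the suffix is -sa, giving *idelsa*.
*he* — final sound /e/ (a vowel) → -imi → *heimi*.

arasal, idelsa, heimi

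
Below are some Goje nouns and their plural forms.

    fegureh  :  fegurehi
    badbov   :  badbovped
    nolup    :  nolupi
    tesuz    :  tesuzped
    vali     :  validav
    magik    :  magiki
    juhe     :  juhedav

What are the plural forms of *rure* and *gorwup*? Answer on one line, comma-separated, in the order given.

Looking at the final sound of each stem: -i when the stem ends in a voiceless consonant (*fegureh*, *nolup*, *magik*); -ped when the stem ends in a voiced consonant (*badbov*, *tesuz*); -dav when the stem ends in a vowel (*vali*, *juhe*).
Since the final sound of *rure* is /e/ (a vowel), it takes -dav, giving *ruredav*.
*gorwup*: final sound = /p/, a voiceless consonant → -i → *gorwupi*.

ruredav, gorwupi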